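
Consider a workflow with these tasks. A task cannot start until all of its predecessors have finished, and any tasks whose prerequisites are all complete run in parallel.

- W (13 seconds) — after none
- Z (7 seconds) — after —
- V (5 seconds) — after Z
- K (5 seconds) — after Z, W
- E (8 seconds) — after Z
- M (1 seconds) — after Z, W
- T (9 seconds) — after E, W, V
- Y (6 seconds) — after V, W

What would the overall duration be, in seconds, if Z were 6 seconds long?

As given, the longest chain is Z→E→T = 7+8+9 = 24, so the finish is 24 seconds.
Z is on the critical path; changing it to 6 makes that path 23 seconds.
The critical path is still Z→E→T; finish is now 23 seconds.

23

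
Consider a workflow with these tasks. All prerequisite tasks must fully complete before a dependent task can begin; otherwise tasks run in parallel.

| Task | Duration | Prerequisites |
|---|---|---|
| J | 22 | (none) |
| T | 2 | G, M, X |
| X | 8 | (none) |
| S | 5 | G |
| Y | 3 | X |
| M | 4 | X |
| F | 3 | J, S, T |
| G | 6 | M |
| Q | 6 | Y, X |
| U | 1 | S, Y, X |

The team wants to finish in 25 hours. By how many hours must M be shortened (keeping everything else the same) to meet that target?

1

Current finish: 26 hours; target: 25.
M is on every critical path, so each hour cut from M cuts the finish by one (this holds down to a finish of 25).
Need 26 − 25 = 1 hour off M → M becomes 3 hours, finish becomes 25.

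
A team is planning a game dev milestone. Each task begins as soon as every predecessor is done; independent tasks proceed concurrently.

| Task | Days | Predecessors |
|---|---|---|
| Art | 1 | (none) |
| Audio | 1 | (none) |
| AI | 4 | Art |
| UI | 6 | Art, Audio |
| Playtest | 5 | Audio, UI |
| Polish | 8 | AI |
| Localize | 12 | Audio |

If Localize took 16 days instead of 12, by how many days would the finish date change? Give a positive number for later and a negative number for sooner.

Baseline: Audio→Localize = 1+12 = 13 → 13 days.
Since Localize is critical, the +4 change carries straight to that chain (now 17 days).
That remains the longest chain; total 17 days.
Change in finish: 17 − 13 = +4 days.

4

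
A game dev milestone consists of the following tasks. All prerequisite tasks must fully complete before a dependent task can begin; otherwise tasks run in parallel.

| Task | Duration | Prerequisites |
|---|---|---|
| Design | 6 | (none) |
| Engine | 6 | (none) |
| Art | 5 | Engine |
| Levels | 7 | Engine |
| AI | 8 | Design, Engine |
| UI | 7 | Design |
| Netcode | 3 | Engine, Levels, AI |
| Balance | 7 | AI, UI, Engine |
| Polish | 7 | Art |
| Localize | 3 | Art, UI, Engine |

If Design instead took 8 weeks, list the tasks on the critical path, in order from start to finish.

Design, AI, Balance

Actual critical path: Design→AI→Balance = 6+8+7 = 21 ⇒ 21 weeks.
Since Design is critical, the +2 change carries straight to that chain (now 23 weeks).
That remains the longest chain; total 23 weeks.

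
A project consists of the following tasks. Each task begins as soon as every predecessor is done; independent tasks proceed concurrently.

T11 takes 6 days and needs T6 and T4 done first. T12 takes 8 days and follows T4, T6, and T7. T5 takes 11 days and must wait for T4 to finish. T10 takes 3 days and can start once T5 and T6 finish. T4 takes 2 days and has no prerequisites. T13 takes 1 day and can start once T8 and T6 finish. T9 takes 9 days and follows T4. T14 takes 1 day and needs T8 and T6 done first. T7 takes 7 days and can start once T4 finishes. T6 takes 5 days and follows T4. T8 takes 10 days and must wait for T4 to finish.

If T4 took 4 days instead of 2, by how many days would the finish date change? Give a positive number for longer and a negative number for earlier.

2

Actual critical path: T4→T7→T12 = 2+7+8 = 17 ⇒ 17 days.
T4 is on the critical path; changing it to 4 makes that path 19 days.
No other chain overtakes it, so the finish is 19 days.
Change in finish: 19 − 17 = +2 days.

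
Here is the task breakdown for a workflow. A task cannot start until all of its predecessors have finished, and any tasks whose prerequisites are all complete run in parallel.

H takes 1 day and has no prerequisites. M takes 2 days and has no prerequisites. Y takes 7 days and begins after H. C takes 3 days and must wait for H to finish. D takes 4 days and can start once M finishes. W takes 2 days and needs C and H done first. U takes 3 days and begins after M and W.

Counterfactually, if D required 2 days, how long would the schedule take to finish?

9

As given, the longest chain is H→C→W→U = 1+3+2+3 = 9, so the finish is 9 days.
The longest path through D is only 6 days, so D has float 3.
No other chain overtakes it, so the finish is 9 days.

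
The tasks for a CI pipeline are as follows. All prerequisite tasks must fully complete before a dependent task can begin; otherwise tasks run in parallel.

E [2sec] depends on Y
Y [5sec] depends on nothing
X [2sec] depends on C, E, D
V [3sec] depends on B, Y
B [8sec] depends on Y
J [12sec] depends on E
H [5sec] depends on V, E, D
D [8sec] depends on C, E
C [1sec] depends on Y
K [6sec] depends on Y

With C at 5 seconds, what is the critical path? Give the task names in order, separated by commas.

Y, C, D, H

The binding path is Y→B→V→H = 5+8+3+5 = 21; finish at 21 seconds.
The longest path through C is only 19 seconds, so C has float 2.
The binding chain switches to Y→C→D→H = 5+5+8+5 = 23; finish 23 seconds.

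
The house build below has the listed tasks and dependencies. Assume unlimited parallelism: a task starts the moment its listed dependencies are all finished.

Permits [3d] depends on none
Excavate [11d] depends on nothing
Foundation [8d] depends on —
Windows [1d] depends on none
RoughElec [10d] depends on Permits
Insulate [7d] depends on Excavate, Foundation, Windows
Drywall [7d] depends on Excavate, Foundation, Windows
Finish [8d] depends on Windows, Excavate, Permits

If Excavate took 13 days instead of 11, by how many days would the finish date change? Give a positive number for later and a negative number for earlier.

2

Actual critical path: Excavate→Finish = 11+8 = 19 ⇒ 19 days.
Excavate is on the critical path; changing it to 13 makes that path 21 days.
No other chain overtakes it, so the finish is 21 days.
Change in finish: 21 − 19 = +2 days.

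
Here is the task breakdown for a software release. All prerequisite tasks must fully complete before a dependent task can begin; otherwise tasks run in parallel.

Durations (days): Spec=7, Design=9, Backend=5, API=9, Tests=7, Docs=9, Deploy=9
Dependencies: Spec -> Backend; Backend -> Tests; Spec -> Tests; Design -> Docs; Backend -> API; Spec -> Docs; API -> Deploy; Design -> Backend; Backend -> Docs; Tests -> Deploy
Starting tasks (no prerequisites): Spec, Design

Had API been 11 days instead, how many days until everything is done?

Actual critical path: Design→Backend→API→Deploy = 9+5+9+9 = 32 ⇒ 32 days.
API lies on that path, so at 11 days the path becomes 34 days.
No other chain overtakes it, so the finish is 34 days.

34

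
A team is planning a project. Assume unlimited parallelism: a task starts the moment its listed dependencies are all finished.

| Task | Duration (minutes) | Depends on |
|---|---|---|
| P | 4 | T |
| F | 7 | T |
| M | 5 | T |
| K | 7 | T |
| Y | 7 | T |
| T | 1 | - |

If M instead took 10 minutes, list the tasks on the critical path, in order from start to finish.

T, M

Actual critical path: T→K = 1+7 = 8 ⇒ 8 minutes.
M has 2 minutes of float (longest path through it is 6).
Now T→M = 1+10 = 11 is longest, so the finish becomes 11 minutes.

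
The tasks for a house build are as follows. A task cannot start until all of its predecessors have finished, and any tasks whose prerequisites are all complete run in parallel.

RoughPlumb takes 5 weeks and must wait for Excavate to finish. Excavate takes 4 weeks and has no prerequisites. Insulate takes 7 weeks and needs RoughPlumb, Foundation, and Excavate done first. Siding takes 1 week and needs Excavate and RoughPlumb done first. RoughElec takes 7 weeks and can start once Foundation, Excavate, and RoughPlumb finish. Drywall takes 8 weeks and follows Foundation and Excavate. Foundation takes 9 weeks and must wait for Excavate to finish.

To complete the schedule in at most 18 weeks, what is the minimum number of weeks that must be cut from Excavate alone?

3

Current finish: 21 weeks; target: 18.
Excavate is on every critical path, so each week cut from Excavate cuts the finish by one (this holds down to a finish of 18).
Need 21 − 18 = 3 weeks off Excavate → Excavate becomes 1 week, finish becomes 18.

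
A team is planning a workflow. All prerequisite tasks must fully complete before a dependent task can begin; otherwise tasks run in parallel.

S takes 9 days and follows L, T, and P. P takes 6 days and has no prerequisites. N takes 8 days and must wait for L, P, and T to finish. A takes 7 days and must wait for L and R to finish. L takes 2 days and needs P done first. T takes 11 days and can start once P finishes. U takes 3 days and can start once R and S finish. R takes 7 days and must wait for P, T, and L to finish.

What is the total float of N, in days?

P→T→R→A = 6+11+7+7 = 31 sets the makespan at 31 days.
Longest path through N: 25 days (earliest finish 25, latest finish 31).
Slack of N = 23 − 17 = 6 days.

6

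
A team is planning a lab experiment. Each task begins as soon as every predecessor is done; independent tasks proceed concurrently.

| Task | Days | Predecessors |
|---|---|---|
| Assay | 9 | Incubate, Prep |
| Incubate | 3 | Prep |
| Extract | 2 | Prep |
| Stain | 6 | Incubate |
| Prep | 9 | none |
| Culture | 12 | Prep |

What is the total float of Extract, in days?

10

Critical path: Prep→Culture = 9+12 = 21, so the finish is 21 days.
Extract finishes as early as 11 and must finish by 21.
Float = 21 − 11 = 10.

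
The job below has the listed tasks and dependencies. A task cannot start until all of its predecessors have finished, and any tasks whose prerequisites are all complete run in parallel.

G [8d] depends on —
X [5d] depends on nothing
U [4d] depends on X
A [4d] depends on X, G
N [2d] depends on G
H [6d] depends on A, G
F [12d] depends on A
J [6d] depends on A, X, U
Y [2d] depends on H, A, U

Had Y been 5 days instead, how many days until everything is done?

24

As given, the longest chain is G→A→F = 8+4+12 = 24, so the finish is 24 days.
Y has 4 days of float (longest path through it is 20).
The critical path is still G→A→F; finish is now 24 days.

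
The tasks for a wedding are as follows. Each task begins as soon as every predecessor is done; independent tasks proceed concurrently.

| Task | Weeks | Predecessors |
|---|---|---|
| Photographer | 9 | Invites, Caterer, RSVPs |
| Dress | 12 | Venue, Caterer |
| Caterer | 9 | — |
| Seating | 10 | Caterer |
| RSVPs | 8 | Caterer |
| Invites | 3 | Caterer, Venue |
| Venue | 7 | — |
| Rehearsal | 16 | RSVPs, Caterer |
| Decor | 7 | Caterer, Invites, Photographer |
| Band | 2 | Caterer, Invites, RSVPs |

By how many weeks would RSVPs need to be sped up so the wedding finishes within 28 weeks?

Current finish: 33 weeks; target: 28.
RSVPs is on every critical path, so each week cut from RSVPs cuts the finish by one (this holds down to a finish of 28).
Need 33 − 28 = 5 weeks off RSVPs → RSVPs becomes 3 weeks, finish becomes 28.

5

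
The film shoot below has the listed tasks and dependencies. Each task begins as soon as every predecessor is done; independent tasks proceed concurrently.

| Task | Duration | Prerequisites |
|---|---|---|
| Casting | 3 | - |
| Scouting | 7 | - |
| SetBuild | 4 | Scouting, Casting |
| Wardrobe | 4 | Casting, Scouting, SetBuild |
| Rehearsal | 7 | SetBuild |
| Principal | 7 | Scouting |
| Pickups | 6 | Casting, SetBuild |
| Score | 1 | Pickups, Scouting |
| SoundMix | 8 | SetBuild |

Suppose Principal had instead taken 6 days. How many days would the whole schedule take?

19

As given, the longest chain is Scouting→SetBuild→SoundMix = 7+4+8 = 19, so the finish is 19 days.
Principal has 5 days of float (longest path through it is 14).
That remains the longest chain; total 19 days.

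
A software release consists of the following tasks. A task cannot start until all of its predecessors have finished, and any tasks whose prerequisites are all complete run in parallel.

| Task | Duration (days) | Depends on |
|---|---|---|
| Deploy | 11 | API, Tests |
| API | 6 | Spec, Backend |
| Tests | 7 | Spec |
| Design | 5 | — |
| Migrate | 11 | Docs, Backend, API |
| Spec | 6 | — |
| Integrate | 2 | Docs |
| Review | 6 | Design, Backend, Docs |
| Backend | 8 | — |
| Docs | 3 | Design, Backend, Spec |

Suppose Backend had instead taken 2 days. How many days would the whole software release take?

Critical path before the change: Backend→API→Deploy = 8+6+11 = 25 giving 25 days.
Backend lies on that path, so at 2 days the path becomes 19 days.
The binding chain switches to Spec→Tests→Deploy = 6+7+11 = 24; finish 24 days.

24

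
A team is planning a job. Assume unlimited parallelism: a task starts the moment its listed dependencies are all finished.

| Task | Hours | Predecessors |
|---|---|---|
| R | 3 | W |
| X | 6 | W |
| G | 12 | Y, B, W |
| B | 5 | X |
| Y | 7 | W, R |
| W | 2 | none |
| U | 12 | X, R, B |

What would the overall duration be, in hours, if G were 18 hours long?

31

Baseline: W→X→B→G = 2+6+5+12 = 25 → 25 hours.
G lies on that path, so at 18 hours the path becomes 31 hours.
No other chain overtakes it, so the finish is 31 hours.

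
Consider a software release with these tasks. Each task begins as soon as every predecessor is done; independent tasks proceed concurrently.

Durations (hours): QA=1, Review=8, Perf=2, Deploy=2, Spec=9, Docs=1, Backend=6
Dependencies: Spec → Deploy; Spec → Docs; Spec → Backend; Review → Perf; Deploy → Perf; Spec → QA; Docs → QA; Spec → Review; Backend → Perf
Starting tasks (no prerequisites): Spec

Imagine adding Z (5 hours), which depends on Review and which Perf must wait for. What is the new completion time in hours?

24

Originally the schedule takes 19 hours.
With Z inserted, Perf now waits for max(Review, Deploy, Backend, Z).
New critical path: Spec→Review→Z→Perf = 9+8+5+2 = 24 ⇒ 24 hours.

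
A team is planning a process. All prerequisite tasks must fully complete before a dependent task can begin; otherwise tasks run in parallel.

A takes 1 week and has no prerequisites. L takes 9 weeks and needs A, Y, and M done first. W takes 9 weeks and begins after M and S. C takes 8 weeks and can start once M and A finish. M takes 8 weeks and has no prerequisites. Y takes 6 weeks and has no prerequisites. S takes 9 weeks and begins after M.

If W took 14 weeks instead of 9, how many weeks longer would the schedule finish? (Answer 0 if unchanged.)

5

Actual critical path: M→S→W = 8+9+9 = 26 ⇒ 26 weeks.
W lies on that path, so at 14 weeks the path becomes 31 weeks.
The critical path is still M→S→W; finish is now 31 weeks.
Change in finish: 31 − 26 = +5 weeks.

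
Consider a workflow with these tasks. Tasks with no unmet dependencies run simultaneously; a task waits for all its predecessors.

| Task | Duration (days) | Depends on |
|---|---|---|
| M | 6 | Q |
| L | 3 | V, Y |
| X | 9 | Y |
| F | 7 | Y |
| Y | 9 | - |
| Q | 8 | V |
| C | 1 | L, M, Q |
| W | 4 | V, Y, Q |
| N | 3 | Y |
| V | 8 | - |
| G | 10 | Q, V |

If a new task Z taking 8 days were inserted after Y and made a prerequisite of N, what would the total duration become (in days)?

26

Originally the job takes 26 days.
With Z inserted, N now waits for max(Y, Z).
New critical path: V→Q→G = 8+8+10 = 26 ⇒ 26 days.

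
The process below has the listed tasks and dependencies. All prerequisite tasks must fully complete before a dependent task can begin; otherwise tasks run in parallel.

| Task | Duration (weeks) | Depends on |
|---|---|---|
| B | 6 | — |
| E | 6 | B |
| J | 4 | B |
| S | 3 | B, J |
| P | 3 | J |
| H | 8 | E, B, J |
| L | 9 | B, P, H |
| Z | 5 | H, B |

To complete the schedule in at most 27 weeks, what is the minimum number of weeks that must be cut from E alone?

Current finish: 29 weeks; target: 27.
E is on every critical path, so each week cut from E cuts the finish by one (this holds down to a finish of 27).
Need 29 − 27 = 2 weeks off E → E becomes 4 weeks, finish becomes 27.

2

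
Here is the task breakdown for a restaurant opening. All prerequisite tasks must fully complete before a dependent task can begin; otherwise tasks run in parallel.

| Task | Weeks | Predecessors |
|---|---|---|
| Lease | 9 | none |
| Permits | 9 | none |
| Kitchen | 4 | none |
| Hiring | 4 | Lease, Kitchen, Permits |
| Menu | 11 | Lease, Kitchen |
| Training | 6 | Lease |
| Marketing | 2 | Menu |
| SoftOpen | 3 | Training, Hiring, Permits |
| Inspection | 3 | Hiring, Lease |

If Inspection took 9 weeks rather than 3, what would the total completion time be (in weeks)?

22

As given, the longest chain is Lease→Menu→Marketing = 9+11+2 = 22, so the finish is 22 weeks.
Inspection is off the critical path — its longest chain is 16 weeks, giving 6 of slack.
Now Lease→Hiring→Inspection = 9+4+9 = 22 is longest, so the finish becomes 22 weeks.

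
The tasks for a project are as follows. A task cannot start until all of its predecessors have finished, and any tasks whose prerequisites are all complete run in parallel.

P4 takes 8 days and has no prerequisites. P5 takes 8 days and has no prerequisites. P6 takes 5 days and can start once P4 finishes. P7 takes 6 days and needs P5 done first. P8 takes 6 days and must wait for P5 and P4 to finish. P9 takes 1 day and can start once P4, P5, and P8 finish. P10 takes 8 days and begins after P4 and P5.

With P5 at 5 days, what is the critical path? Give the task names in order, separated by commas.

P4, P10

As given, the longest chain is P5→P10 = 8+8 = 16, so the finish is 16 days.
P5 is on the critical path; changing it to 5 makes that path 13 days.
New critical path: P4→P10 = 8+8 = 16 ⇒ 16 days.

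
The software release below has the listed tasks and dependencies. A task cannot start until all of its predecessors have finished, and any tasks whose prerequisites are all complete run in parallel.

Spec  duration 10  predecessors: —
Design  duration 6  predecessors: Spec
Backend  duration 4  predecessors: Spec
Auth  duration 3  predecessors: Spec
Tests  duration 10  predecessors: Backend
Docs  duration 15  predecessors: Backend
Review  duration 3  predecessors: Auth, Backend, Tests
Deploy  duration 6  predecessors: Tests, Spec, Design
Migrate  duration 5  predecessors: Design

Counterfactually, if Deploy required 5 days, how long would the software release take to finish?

As given, the longest chain is Spec→Backend→Tests→Deploy = 10+4+10+6 = 30, so the finish is 30 days.
Deploy lies on that path, so at 5 days the path becomes 29 days.
No other chain overtakes it, so the finish is 29 days.

29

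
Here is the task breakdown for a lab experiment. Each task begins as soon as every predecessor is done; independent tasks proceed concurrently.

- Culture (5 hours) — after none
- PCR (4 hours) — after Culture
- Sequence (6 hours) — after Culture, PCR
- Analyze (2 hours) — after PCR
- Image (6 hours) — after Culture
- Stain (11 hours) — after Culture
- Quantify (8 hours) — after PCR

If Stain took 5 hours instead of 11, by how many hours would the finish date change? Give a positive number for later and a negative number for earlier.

The binding path is Culture→PCR→Quantify = 5+4+8 = 17; finish at 17 hours.
Stain is off the critical path — its longest chain is 16 hours, giving 1 of slack.
The critical path is still Culture→PCR→Quantify; finish is now 17 hours.
Change in finish: 17 − 17 = +0 hours.

0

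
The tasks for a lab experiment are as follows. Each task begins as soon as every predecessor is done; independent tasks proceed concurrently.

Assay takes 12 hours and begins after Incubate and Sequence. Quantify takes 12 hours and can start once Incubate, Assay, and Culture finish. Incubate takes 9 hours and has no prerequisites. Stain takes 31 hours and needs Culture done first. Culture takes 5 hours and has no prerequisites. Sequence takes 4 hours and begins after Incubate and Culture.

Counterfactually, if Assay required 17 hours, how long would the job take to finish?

42

Baseline: Incubate→Sequence→Assay→Quantify = 9+4+12+12 = 37 → 37 hours.
Since Assay is critical, the +5 change carries straight to that chain (now 42 hours).
No other chain overtakes it, so the finish is 42 hours.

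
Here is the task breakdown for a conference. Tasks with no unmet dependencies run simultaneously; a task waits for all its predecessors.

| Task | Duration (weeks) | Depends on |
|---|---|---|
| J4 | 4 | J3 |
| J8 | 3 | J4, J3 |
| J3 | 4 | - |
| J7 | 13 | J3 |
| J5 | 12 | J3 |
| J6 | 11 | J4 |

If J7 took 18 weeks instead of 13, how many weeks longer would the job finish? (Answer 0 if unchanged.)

3

As given, the longest chain is J3→J4→J6 = 4+4+11 = 19, so the finish is 19 weeks.
J7 is off the critical path — its longest chain is 17 weeks, giving 2 of slack.
The binding chain switches to J3→J7 = 4+18 = 22; finish 22 weeks.
Change in finish: 22 − 19 = +3 weeks.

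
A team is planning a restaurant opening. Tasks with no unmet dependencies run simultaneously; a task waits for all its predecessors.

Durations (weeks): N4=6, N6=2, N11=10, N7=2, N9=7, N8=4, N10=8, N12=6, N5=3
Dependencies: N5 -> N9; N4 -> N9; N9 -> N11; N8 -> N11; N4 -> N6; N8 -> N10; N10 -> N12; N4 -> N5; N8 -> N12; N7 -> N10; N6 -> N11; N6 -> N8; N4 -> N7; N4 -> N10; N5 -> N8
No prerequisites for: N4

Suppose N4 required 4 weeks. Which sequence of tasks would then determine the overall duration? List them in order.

Baseline: N4→N5→N8→N10→N12 = 6+3+4+8+6 = 27 → 27 weeks.
N4 is on the critical path; changing it to 4 makes that path 25 weeks.
No other chain overtakes it, so the finish is 25 weeks.

N4, N5, N8, N10, N12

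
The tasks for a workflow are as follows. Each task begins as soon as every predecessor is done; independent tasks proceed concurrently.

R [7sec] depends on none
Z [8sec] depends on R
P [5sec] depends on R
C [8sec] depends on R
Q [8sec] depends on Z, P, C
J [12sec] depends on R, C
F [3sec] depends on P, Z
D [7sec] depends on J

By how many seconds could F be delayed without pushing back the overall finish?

R→C→J→D = 7+8+12+7 = 34 sets the makespan at 34 seconds.
Longest path through F: 18 seconds (earliest finish 18, latest finish 34).
So F can slip 34 − 18 = 16 seconds.

16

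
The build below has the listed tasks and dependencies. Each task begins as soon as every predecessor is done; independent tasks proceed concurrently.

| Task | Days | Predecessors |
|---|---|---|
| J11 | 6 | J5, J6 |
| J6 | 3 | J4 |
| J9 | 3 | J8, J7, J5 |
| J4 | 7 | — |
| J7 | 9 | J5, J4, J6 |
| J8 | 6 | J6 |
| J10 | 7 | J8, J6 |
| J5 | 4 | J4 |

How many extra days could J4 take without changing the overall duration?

Critical path: J4→J5→J7→J9 = 7+4+9+3 = 23, so the finish is 23 days.
Longest path through J4: 23 days (earliest finish 7, latest finish 7).
Slack of J4 = 0 − 0 = 0 days.

0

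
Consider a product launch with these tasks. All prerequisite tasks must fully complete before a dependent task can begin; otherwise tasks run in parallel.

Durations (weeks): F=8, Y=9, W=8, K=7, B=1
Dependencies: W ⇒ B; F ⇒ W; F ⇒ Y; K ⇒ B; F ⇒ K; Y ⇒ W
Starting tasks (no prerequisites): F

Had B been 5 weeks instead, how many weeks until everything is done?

Baseline: F→Y→W→B = 8+9+8+1 = 26 → 26 weeks.
Since B is critical, the +4 change carries straight to that chain (now 30 weeks).
That remains the longest chain; total 30 weeks.

30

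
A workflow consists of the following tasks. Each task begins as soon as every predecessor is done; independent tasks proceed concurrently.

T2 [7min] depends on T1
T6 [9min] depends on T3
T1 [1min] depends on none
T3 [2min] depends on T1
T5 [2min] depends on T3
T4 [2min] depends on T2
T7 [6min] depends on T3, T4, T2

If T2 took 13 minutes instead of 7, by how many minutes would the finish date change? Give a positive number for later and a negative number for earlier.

Actual critical path: T1→T2→T4→T7 = 1+7+2+6 = 16 ⇒ 16 minutes.
T2 is on the critical path; changing it to 13 makes that path 22 minutes.
That remains the longest chain; total 22 minutes.
Change in finish: 22 − 16 = +6 minutes.

6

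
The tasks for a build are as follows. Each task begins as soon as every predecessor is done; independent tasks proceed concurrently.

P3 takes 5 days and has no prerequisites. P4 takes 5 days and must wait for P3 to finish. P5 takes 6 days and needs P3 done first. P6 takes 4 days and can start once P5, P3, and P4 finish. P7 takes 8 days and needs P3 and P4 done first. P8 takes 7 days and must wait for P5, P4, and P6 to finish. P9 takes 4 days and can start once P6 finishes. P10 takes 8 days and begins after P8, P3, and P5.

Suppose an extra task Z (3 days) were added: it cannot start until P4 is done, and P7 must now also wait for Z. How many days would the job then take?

30

Originally the job takes 30 days.
With Z inserted, P7 now waits for max(P3, P4, Z).
New critical path: P3→P5→P6→P8→P10 = 5+6+4+7+8 = 30 ⇒ 30 days.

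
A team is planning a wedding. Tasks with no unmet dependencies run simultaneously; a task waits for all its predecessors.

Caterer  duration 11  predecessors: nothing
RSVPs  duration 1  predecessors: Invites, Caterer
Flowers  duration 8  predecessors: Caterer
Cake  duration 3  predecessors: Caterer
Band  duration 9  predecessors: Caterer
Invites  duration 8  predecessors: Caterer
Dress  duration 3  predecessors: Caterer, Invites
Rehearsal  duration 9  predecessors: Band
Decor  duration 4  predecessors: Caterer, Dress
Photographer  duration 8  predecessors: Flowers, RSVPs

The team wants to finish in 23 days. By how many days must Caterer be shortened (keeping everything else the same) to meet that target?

Current finish: 29 days; target: 23.
Caterer is on every critical path, so each day cut from Caterer cuts the finish by one (this holds down to a finish of 19).
Need 29 − 23 = 6 days off Caterer → Caterer becomes 5 days, finish becomes 23.

6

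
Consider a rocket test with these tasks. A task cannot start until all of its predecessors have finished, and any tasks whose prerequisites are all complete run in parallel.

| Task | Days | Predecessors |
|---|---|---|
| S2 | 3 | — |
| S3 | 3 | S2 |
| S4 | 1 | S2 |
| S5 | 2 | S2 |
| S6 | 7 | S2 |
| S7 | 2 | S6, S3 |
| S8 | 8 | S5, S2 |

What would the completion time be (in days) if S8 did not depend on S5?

Original critical path: S2→S5→S8 = 3+2+8 = 13 ⇒ 13 days.
Without S5→S8, S8's earliest start moves from 5 to 3.
New critical path: S2→S6→S7 = 3+7+2 = 12 ⇒ 12 days.

12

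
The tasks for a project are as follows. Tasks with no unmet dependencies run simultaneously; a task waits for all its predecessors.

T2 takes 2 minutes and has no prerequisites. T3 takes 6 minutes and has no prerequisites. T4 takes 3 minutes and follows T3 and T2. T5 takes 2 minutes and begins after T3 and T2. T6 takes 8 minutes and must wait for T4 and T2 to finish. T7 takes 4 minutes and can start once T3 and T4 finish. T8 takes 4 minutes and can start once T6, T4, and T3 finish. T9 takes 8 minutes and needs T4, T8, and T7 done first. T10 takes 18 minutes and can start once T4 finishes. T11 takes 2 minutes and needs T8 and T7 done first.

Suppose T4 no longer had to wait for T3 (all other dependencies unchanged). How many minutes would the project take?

25

Original critical path: T3→T4→T6→T8→T9 = 6+3+8+4+8 = 29 ⇒ 29 minutes.
Without T3→T4, T4's earliest start moves from 6 to 2.
After: T2→T4→T6→T8→T9 = 2+3+8+4+8 = 25 → 25 minutes.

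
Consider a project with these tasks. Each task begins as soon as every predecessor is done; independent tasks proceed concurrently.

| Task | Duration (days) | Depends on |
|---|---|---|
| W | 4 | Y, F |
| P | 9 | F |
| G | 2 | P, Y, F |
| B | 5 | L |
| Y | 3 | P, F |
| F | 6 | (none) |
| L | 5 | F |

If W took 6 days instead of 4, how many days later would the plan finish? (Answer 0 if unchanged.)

2

As given, the longest chain is F→P→Y→W = 6+9+3+4 = 22, so the finish is 22 days.
Since W is critical, the +2 change carries straight to that chain (now 24 days).
That remains the longest chain; total 24 days.
Change in finish: 24 − 22 = +2 days.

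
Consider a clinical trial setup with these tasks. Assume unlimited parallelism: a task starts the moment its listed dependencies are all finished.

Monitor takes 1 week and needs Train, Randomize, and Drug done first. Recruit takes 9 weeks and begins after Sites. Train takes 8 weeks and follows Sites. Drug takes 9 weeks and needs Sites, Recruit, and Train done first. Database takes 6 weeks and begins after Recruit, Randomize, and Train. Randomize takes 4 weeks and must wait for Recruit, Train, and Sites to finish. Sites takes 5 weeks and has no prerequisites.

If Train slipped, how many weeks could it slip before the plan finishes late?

1

Sites→Recruit→Randomize→Database = 5+9+4+6 = 24 sets the makespan at 24 weeks.
Longest path through Train: 23 weeks (earliest finish 13, latest finish 14).
Slack of Train = 6 − 5 = 1 week.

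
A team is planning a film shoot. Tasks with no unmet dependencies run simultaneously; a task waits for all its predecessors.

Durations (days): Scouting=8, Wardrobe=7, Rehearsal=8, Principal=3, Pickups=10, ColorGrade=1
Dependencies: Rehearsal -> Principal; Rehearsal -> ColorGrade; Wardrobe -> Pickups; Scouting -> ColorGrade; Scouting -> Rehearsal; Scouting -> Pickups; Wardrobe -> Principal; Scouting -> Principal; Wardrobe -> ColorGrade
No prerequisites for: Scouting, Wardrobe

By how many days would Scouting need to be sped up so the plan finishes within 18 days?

1

Current finish: 19 days; target: 18.
Scouting is on every critical path, so each day cut from Scouting cuts the finish by one (this holds down to a finish of 17).
Need 19 − 18 = 1 day off Scouting → Scouting becomes 7 days, finish becomes 18.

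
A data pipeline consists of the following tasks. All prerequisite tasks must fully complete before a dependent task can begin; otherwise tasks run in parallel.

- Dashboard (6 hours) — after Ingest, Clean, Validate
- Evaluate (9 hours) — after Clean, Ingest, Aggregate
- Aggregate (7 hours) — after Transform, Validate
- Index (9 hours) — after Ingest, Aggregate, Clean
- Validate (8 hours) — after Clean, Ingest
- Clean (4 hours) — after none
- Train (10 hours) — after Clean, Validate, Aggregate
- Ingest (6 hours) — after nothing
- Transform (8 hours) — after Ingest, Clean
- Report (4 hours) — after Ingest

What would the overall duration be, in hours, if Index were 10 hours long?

As given, the longest chain is Ingest→Validate→Aggregate→Train = 6+8+7+10 = 31, so the finish is 31 hours.
Index has 1 hour of float (longest path through it is 30).
That remains the longest chain; total 31 hours.

31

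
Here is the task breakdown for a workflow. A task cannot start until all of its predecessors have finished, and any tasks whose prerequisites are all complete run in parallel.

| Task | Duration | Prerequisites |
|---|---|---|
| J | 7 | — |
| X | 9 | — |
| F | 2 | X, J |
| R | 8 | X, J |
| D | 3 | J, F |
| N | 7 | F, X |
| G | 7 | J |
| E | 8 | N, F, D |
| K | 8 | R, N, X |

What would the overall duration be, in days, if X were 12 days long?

Baseline: X→F→N→E = 9+2+7+8 = 26 → 26 days.
X lies on that path, so at 12 days the path becomes 29 days.
No other chain overtakes it, so the finish is 29 days.

29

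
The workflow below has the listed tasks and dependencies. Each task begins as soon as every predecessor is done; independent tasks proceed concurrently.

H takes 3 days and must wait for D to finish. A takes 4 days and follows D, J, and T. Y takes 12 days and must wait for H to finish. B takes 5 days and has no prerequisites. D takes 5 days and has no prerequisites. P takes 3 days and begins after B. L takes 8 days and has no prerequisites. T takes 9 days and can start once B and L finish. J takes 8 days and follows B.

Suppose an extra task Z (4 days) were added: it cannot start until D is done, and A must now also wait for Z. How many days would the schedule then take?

Originally the schedule takes 21 days.
With Z inserted, A now waits for max(D, J, T, Z).
New critical path: L→T→A = 8+9+4 = 21 ⇒ 21 days.

21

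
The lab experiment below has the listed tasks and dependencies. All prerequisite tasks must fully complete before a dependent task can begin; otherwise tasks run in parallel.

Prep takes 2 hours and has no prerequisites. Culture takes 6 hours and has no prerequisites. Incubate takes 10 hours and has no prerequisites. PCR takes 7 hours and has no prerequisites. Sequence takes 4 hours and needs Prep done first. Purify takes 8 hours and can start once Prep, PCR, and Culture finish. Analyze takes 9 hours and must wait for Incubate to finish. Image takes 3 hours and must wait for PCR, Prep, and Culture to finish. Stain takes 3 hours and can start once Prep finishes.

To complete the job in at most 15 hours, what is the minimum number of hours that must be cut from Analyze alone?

4

Current finish: 19 hours; target: 15.
Analyze is on every critical path, so each hour cut from Analyze cuts the finish by one (this holds down to a finish of 15).
Need 19 − 15 = 4 hours off Analyze → Analyze becomes 5 hours, finish becomes 15.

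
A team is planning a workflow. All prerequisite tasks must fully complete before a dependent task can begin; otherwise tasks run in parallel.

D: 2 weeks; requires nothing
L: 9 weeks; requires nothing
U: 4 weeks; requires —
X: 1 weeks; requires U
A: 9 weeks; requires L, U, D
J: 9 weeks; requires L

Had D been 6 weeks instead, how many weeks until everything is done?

18

As given, the longest chain is L→A = 9+9 = 18, so the finish is 18 weeks.
The longest path through D is only 11 weeks, so D has float 7.
No other chain overtakes it, so the finish is 18 weeks.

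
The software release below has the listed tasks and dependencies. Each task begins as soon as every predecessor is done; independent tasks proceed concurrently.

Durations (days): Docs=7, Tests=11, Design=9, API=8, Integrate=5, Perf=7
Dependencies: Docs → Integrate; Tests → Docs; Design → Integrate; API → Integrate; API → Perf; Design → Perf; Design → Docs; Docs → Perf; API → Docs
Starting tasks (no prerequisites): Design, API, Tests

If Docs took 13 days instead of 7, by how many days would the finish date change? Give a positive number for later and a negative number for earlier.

Critical path before the change: Tests→Docs→Perf = 11+7+7 = 25 giving 25 days.
Docs is on the critical path; changing it to 13 makes that path 31 days.
That remains the longest chain; total 31 days.
Change in finish: 31 − 25 = +6 days.

6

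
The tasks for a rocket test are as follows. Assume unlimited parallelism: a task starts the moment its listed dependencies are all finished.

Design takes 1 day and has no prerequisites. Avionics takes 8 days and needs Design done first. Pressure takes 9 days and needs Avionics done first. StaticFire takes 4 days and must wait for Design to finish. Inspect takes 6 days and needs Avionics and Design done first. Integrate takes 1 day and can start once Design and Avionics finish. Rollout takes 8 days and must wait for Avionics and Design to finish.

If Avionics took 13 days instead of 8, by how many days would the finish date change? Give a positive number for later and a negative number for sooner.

The binding path is Design→Avionics→Pressure = 1+8+9 = 18; finish at 18 days.
Avionics is on the critical path; changing it to 13 makes that path 23 days.
That remains the longest chain; total 23 days.
Change in finish: 23 − 18 = +5 days.

5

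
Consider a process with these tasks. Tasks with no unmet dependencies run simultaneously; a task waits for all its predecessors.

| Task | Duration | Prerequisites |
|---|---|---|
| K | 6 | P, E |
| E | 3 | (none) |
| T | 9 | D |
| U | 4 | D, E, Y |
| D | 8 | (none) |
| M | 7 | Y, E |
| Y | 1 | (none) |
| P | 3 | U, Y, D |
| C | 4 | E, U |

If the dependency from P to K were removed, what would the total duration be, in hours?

17

Original critical path: D→U→P→K = 8+4+3+6 = 21 ⇒ 21 hours.
Without P→K, K's earliest start moves from 15 to 3.
The longest chain is now D→T = 8+9 = 17, so the plan takes 17 hours.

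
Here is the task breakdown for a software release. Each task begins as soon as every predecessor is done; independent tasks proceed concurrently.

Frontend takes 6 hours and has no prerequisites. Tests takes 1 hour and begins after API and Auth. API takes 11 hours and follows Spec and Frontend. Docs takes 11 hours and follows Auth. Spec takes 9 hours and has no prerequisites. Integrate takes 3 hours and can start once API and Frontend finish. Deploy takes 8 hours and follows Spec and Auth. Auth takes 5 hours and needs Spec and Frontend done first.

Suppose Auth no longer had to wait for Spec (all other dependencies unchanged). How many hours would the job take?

Before: longest chain Spec→Auth→Docs = 9+5+11 = 25, finish 25.
Without Spec→Auth, Auth's earliest start moves from 9 to 6.
New critical path: Spec→API→Integrate = 9+11+3 = 23 ⇒ 23 hours.

23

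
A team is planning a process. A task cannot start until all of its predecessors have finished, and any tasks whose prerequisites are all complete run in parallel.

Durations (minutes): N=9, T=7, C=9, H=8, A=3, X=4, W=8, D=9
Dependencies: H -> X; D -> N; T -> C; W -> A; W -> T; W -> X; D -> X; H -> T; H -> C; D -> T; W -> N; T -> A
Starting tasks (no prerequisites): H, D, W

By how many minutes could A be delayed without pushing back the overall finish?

Critical path: D→T→C = 9+7+9 = 25, so the finish is 25 minutes.
Longest path through A: 19 minutes (earliest finish 19, latest finish 25).
So A can slip 25 − 19 = 6 minutes.

6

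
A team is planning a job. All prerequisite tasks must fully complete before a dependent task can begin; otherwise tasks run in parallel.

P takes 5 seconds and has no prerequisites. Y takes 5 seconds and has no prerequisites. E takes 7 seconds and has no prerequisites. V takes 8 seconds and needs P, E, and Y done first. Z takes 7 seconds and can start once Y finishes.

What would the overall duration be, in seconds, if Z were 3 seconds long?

Actual critical path: E→V = 7+8 = 15 ⇒ 15 seconds.
Z is off the critical path — its longest chain is 12 seconds, giving 3 of slack.
That remains the longest chain; total 15 seconds.

15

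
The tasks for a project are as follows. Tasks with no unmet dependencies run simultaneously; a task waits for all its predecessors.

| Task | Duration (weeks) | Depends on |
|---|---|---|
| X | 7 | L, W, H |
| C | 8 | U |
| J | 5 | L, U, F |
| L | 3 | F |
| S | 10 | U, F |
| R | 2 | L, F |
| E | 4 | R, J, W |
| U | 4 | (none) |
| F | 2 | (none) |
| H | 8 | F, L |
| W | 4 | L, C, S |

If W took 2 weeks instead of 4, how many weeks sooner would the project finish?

2

Critical path before the change: U→S→W→X = 4+10+4+7 = 25 giving 25 weeks.
Since W is critical, the -2 change carries straight to that chain (now 23 weeks).
That remains the longest chain; total 23 weeks.
Change in finish: 23 − 25 = -2 weeks.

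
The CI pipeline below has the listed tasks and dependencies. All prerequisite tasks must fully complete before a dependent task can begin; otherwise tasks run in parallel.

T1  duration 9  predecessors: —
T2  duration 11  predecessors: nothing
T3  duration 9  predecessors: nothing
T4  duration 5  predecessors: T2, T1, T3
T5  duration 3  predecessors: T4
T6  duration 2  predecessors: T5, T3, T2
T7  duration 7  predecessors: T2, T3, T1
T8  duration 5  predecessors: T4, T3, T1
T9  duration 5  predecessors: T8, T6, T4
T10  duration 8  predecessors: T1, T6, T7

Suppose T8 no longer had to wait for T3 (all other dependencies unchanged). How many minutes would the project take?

With the dependency in place, T2→T4→T5→T6→T10 = 11+5+3+2+8 = 29 sets the finish at 29 minutes.
Dropping T3→T8 doesn't change T8's earliest start (16); another predecessor still binds.
New critical path: T2→T4→T5→T6→T10 = 11+5+3+2+8 = 29 ⇒ 29 minutes.

29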